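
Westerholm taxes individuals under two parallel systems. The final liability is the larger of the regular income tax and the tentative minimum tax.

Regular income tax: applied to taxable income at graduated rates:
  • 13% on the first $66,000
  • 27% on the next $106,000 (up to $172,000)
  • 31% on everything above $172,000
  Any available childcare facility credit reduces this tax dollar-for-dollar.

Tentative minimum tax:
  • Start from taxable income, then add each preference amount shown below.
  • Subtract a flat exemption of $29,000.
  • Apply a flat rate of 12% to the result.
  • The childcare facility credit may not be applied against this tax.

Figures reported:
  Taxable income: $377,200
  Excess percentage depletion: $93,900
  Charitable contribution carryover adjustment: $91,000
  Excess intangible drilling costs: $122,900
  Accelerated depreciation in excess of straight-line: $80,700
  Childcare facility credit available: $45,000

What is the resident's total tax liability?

$88,404

Regular income tax:
  $66,000 × 13% = $8,580
  $106,000 × 27% = $28,620
  $205,200 × 31% = $63,612
  → $100,812
  Less childcare facility credit $45,000 → $55,812

Tentative minimum tax:
  Adjusted income: $377,200 + $93,900 + $91,000 + $122,900 + $80,700 = $765,700
  Less exemption $29,000 → base $736,700
  $736,700 × 12% = $88,404

$88,404 > $55,812, so the tentative minimum tax is the binding amount.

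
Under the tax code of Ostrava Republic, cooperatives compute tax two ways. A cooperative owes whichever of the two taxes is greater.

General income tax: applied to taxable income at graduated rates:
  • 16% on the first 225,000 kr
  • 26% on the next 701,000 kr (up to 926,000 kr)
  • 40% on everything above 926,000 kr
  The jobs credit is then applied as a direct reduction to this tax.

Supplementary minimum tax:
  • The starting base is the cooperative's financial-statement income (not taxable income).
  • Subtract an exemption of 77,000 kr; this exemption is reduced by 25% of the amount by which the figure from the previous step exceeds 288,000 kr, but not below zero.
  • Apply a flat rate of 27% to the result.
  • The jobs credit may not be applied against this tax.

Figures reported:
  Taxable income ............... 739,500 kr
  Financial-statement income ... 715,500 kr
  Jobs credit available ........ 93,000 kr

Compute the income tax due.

193,185 kr

General income tax:
  225,000 kr × 16% = 36,000 kr
  514,500 kr × 26% = 133,770 kr
  → 169,770 kr
  Less jobs credit 93,000 kr → 76,770 kr

Supplementary minimum tax:
  Base (financial-statement income): 715,500 kr
  Exemption: 25% × (715,500 kr − 288,000 kr) = 106,875 kr ≥ 77,000 kr, so the exemption is fully phased out
  Base: 715,500 kr − 0 kr = 715,500 kr
  715,500 kr × 27% = 193,185 kr

193,185 kr > 76,770 kr, so the supplementary minimum tax is the binding amount.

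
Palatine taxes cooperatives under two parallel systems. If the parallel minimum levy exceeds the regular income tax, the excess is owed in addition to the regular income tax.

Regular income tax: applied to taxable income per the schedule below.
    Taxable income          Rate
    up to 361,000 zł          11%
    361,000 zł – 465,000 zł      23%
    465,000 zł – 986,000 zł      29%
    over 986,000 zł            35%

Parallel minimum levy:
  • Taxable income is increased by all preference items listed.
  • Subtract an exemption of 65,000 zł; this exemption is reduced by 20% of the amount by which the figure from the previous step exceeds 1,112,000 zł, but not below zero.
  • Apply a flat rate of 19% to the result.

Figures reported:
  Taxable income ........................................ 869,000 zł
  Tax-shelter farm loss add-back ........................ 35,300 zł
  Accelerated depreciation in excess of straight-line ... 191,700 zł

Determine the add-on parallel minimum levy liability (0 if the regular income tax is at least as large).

Regular income tax:
  361,000 zł × 11% = 39,710 zł
  104,000 zł × 23% = 23,920 zł
  404,000 zł × 29% = 117,160 zł
  → 180,790 zł

Parallel minimum levy:
  Adjusted income: 869,000 zł + 35,300 zł + 191,700 zł = 1,096,000 zł
  Exemption: 1,096,000 zł ≤ 1,112,000 zł, so full 65,000 zł applies
  Base: 1,096,000 zł − 65,000 zł = 1,031,000 zł
  1,031,000 zł × 19% = 195,890 zł

Excess of parallel minimum levy over regular income tax: 195,890 zł − 180,790 zł = 15,100 zł.

15,100 zł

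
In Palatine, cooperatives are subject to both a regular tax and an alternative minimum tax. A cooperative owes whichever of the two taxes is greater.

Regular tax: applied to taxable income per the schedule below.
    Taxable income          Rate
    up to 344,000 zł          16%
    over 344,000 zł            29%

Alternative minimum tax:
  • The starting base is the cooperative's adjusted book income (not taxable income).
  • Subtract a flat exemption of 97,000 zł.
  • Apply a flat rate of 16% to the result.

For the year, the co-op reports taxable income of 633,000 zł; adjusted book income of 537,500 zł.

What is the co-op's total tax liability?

Regular tax:
  344,000 zł × 16% = 55,040 zł
  289,000 zł × 29% = 83,810 zł
  → 138,850 zł

Alternative minimum tax:
  Base (adjusted book income): 537,500 zł
  Less exemption 97,000 zł → base 440,500 zł
  440,500 zł × 16% = 70,480 zł

138,850 zł > 70,480 zł, so the regular tax governs.

138,850 zł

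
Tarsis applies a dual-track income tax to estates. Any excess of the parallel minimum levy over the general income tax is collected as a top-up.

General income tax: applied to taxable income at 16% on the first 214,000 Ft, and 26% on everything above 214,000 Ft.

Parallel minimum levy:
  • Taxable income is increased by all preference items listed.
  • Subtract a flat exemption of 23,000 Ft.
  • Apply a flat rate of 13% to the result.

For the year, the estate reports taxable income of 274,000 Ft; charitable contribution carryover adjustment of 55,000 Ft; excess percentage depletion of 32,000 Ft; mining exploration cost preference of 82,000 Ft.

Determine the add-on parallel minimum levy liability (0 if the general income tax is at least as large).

4,760 Ft

General income tax:
  214,000 Ft × 16% = 34,240 Ft
  60,000 Ft × 26% = 15,600 Ft
  → 49,840 Ft

Parallel minimum levy:
  Adjusted income: 274,000 Ft + 55,000 Ft + 32,000 Ft + 82,000 Ft = 443,000 Ft
  Less exemption 23,000 Ft → base 420,000 Ft
  420,000 Ft × 13% = 54,600 Ft

Excess of parallel minimum levy over general income tax: 54,600 Ft − 49,840 Ft = 4,760 Ft.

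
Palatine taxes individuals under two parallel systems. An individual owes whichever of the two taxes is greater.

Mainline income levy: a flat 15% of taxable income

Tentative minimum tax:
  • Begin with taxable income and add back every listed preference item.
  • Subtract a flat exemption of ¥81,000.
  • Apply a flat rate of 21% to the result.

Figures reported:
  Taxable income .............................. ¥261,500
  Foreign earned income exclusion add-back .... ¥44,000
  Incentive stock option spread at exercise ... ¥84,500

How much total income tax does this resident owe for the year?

Mainline income levy:
  ¥261,500 × 15% = ¥39,225

Tentative minimum tax:
  Adjusted income: ¥261,500 + ¥44,000 + ¥84,500 = ¥390,000
  Less exemption ¥81,000 → base ¥309,000
  ¥309,000 × 21% = ¥64,890

¥64,890 > ¥39,225, so the tentative minimum tax is the binding amount.

¥64,890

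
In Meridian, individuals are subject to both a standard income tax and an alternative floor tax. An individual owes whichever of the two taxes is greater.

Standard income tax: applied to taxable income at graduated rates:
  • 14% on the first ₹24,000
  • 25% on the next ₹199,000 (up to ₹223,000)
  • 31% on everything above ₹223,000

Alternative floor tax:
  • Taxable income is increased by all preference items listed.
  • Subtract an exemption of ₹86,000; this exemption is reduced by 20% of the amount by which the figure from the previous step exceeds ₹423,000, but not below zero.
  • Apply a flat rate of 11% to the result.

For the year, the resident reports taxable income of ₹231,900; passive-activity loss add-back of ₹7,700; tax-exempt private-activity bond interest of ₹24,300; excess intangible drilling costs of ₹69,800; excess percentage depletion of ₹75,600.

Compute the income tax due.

Alternative floor tax:
  Adjusted income: ₹231,900 + ₹7,700 + ₹24,300 + ₹69,800 + ₹75,600 = ₹409,300
  Exemption: ₹409,300 ≤ ₹423,000, so full ₹86,000 applies
  Base: ₹409,300 − ₹86,000 = ₹323,300
  ₹323,300 × 11% = ₹35,563

Standard income tax:
  ₹24,000 × 14% = ₹3,360
  ₹199,000 × 25% = ₹49,750
  ₹8,900 × 31% = ₹2,759
  → ₹55,869

₹55,869 > ₹35,563, so the standard income tax governs.

₹55,869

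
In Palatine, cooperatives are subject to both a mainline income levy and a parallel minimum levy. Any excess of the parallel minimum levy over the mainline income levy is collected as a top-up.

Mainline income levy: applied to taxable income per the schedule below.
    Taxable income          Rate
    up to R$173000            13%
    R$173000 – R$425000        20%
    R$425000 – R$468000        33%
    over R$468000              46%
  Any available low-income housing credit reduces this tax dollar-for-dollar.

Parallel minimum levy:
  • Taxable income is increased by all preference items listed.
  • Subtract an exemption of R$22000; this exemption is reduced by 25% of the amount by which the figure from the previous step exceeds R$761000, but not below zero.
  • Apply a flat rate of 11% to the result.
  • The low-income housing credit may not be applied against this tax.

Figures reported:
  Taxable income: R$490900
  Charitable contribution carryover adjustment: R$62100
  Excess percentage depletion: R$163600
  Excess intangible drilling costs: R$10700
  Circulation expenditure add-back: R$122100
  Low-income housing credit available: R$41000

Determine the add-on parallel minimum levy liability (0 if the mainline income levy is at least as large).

Parallel minimum levy:
  Adjusted income: R$490900 + R$62100 + R$163600 + R$10700 + R$122100 = R$849400
  Exemption: 25% × (R$849400 − R$761000) = R$22100 ≥ R$22000, so the exemption is fully phased out
  Base: R$849400 − R$0 = R$849400
  R$849400 × 11% = R$93434

Mainline income levy:
  R$173000 × 13% = R$22490
  R$252000 × 20% = R$50400
  R$43000 × 33% = R$14190
  R$22900 × 46% = R$10534
  → R$97614
  Less low-income housing credit R$41000 → R$56614

Excess of parallel minimum levy over mainline income levy: R$93434 − R$56614 = R$36820.

R$36820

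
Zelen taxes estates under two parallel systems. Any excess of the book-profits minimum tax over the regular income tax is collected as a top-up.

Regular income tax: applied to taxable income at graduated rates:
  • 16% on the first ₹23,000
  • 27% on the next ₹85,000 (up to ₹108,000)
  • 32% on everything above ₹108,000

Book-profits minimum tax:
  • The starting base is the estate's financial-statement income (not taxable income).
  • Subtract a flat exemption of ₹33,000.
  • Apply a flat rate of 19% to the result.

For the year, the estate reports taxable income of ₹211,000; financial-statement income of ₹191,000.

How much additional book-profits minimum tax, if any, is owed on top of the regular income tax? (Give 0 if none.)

Regular income tax:
  ₹23,000 × 16% = ₹3,680
  ₹85,000 × 27% = ₹22,950
  ₹103,000 × 32% = ₹32,960
  → ₹59,590

Book-profits minimum tax:
  Base (financial-statement income): ₹191,000
  Less exemption ₹33,000 → base ₹158,000
  ₹158,000 × 19% = ₹30,020

₹30,020 ≤ ₹59,590, so no add-on is due.

₹0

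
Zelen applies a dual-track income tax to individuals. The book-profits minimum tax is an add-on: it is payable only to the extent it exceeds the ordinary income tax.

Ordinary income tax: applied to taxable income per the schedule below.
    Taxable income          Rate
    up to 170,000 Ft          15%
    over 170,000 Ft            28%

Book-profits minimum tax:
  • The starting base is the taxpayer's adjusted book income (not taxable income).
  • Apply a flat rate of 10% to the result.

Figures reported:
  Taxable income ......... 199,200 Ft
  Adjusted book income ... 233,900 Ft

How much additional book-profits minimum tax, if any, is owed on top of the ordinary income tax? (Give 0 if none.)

Ordinary income tax:
  170,000 Ft × 15% = 25,500 Ft
  29,200 Ft × 28% = 8,176 Ft
  → 33,676 Ft

Book-profits minimum tax:
  Base (adjusted book income): 233,900 Ft
  233,900 Ft × 10% = 23,390 Ft

23,390 Ft ≤ 33,676 Ft, so no add-on is due.

0 Ft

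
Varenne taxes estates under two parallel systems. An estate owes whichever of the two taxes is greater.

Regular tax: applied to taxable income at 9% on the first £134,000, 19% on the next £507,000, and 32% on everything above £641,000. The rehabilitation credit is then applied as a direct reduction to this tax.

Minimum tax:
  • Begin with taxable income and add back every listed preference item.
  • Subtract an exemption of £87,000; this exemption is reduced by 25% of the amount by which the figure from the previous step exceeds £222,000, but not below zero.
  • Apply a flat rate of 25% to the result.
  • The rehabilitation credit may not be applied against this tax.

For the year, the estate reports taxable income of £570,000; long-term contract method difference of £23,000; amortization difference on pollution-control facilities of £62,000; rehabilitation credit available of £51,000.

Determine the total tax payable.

Regular tax:
  £134,000 × 9% = £12,060
  £436,000 × 19% = £82,840
  → £94,900
  Less rehabilitation credit £51,000 → £43,900

Minimum tax:
  Adjusted income: £570,000 + £23,000 + £62,000 = £655,000
  Exemption: 25% × (£655,000 − £222,000) = £108,250 ≥ £87,000, so the exemption is fully phased out
  Base: £655,000 − £0 = £655,000
  £655,000 × 25% = £163,750

£163,750 > £43,900, so the minimum tax is the binding amount.

£163,750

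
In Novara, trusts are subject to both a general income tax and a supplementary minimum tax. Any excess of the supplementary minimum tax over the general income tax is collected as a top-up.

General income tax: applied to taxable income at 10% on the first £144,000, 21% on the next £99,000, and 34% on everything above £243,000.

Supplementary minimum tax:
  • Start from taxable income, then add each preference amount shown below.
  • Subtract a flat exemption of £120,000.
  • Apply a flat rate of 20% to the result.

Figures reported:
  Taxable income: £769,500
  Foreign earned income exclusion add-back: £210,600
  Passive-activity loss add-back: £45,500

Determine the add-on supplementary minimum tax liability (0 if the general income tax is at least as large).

General income tax:
  £144,000 × 10% = £14,400
  £99,000 × 21% = £20,790
  £526,500 × 34% = £179,010
  → £214,200

Supplementary minimum tax:
  Adjusted income: £769,500 + £210,600 + £45,500 = £1,025,600
  Less exemption £120,000 → base £905,600
  £905,600 × 20% = £181,120

£181,120 ≤ £214,200, so no add-on is due.

£0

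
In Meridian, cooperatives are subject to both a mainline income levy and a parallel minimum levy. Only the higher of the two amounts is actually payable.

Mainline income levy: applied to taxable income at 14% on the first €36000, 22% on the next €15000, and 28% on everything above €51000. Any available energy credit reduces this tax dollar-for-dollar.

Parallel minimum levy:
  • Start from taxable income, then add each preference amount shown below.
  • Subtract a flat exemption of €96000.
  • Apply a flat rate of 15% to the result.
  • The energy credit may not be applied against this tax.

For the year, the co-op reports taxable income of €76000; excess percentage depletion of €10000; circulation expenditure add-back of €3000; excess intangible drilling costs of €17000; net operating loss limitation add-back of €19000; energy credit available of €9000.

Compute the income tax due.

Mainline income levy:
  €36000 × 14% = €5040
  €15000 × 22% = €3300
  €25000 × 28% = €7000
  → €15340
  Less energy credit €9000 → €6340

Parallel minimum levy:
  Adjusted income: €76000 + €10000 + €3000 + €17000 + €19000 = €125000
  Less exemption €96000 → base €29000
  €29000 × 15% = €4350

€6340 > €4350, so the mainline income levy governs.

€6340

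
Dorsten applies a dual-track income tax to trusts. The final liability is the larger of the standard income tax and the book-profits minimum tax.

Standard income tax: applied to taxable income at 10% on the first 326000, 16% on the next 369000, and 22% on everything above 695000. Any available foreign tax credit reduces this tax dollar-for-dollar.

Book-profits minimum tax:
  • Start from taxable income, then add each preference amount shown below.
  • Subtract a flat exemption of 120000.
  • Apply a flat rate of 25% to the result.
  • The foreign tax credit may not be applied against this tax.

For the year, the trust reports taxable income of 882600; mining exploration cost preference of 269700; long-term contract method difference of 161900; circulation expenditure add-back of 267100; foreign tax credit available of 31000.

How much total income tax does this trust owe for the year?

Book-profits minimum tax:
  Adjusted income: 882600 + 269700 + 161900 + 267100 = 1581300
  Less exemption 120000 → base 1461300
  1461300 × 25% = 365325

Standard income tax:
  326000 × 10% = 32600
  369000 × 16% = 59040
  187600 × 22% = 41272
  → 132912
  Less foreign tax credit 31000 → 101912

365325 > 101912, so the book-profits minimum tax is the binding amount.

365325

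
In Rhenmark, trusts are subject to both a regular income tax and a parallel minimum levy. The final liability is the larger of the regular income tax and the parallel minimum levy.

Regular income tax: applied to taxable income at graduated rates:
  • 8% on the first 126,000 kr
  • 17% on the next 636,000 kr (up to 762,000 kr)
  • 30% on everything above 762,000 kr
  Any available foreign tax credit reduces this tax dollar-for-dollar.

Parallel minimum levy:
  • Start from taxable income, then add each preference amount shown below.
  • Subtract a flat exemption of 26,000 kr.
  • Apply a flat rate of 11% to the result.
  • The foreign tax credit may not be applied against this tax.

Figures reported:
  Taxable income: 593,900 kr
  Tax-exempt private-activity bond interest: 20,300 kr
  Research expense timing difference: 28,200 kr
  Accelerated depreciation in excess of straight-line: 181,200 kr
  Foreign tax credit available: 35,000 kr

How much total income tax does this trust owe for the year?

87,736 kr

Regular income tax:
  126,000 kr × 8% = 10,080 kr
  467,900 kr × 17% = 79,543 kr
  → 89,623 kr
  Less foreign tax credit 35,000 kr → 54,623 kr

Parallel minimum levy:
  Adjusted income: 593,900 kr + 20,300 kr + 28,200 kr + 181,200 kr = 823,600 kr
  Less exemption 26,000 kr → base 797,600 kr
  797,600 kr × 11% = 87,736 kr

87,736 kr > 54,623 kr, so the parallel minimum levy is the binding amount.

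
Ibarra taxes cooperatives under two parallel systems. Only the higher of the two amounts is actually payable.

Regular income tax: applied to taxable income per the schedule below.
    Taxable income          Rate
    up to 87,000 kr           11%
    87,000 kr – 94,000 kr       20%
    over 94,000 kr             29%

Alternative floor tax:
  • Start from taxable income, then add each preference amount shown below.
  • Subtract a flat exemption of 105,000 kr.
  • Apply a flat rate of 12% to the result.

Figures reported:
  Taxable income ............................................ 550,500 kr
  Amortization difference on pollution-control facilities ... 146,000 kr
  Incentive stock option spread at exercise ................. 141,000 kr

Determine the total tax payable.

Alternative floor tax:
  Adjusted income: 550,500 kr + 146,000 kr + 141,000 kr = 837,500 kr
  Less exemption 105,000 kr → base 732,500 kr
  732,500 kr × 12% = 87,900 kr

Regular income tax:
  87,000 kr × 11% = 9,570 kr
  7,000 kr × 20% = 1,400 kr
  456,500 kr × 29% = 132,385 kr
  → 143,355 kr

143,355 kr > 87,900 kr, so the regular income tax governs.

143,355 kr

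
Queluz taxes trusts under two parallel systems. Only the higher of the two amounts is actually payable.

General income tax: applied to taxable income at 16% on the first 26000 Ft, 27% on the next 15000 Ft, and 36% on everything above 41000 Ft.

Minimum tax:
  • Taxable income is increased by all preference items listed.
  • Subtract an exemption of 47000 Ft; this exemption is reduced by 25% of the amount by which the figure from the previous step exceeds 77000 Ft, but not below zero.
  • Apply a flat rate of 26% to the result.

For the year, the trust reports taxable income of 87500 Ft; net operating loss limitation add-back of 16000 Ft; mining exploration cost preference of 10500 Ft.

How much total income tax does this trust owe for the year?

24950 Ft

Minimum tax:
  Adjusted income: 87500 Ft + 16000 Ft + 10500 Ft = 114000 Ft
  Exemption: 47000 Ft − 25% × (114000 Ft − 77000 Ft) = 47000 Ft − 9250 Ft = 37750 Ft
  Base: 114000 Ft − 37750 Ft = 76250 Ft
  76250 Ft × 26% = 19825 Ft

General income tax:
  26000 Ft × 16% = 4160 Ft
  15000 Ft × 27% = 4050 Ft
  46500 Ft × 36% = 16740 Ft
  → 24950 Ft

24950 Ft > 19825 Ft, so the general income tax governs.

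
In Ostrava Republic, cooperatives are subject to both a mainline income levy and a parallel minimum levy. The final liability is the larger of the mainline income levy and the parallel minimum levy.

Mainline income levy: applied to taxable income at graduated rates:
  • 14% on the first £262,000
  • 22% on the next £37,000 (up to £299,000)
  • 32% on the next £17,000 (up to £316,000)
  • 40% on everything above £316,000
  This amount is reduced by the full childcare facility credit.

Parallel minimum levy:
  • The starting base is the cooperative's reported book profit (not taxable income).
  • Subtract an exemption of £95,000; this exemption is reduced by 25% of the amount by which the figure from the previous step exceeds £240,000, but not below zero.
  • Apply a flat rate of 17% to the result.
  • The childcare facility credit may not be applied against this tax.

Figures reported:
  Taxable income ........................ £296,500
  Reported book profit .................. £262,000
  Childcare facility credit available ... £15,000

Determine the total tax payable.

£29,325

Mainline income levy:
  £262,000 × 14% = £36,680
  £34,500 × 22% = £7,590
  → £44,270
  Less childcare facility credit £15,000 → £29,270

Parallel minimum levy:
  Base (reported book profit): £262,000
  Exemption: £95,000 − 25% × (£262,000 − £240,000) = £95,000 − £5,500 = £89,500
  Base: £262,000 − £89,500 = £172,500
  £172,500 × 17% = £29,325

£29,325 > £29,270, so the parallel minimum levy is the binding amount.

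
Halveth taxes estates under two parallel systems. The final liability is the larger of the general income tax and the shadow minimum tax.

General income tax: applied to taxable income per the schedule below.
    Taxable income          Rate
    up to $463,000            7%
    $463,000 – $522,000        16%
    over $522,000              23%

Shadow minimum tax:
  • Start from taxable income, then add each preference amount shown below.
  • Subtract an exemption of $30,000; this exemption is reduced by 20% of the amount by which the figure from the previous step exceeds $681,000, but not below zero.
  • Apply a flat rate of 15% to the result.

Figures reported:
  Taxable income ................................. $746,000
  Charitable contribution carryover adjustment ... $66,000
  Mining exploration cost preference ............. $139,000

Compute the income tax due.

General income tax:
  $463,000 × 7% = $32,410
  $59,000 × 16% = $9,440
  $224,000 × 23% = $51,520
  → $93,370

Shadow minimum tax:
  Adjusted income: $746,000 + $66,000 + $139,000 = $951,000
  Exemption: 20% × ($951,000 − $681,000) = $54,000 ≥ $30,000, so the exemption is fully phased out
  Base: $951,000 − $0 = $951,000
  $951,000 × 15% = $142,650

$142,650 > $93,370, so the shadow minimum tax is the binding amount.

$142,650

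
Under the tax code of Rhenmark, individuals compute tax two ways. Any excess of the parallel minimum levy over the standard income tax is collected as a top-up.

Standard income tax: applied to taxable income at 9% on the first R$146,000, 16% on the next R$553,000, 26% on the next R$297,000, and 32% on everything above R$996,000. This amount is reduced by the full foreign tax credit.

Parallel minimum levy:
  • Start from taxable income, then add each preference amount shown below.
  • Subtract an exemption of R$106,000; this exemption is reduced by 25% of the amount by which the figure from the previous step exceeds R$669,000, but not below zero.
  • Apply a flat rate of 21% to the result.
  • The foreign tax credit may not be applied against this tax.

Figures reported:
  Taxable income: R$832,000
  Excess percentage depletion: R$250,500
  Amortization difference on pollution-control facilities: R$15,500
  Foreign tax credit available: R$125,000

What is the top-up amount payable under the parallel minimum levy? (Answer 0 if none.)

Standard income tax:
  R$146,000 × 9% = R$13,140
  R$553,000 × 16% = R$88,480
  R$133,000 × 26% = R$34,580
  → R$136,200
  Less foreign tax credit R$125,000 → R$11,200

Parallel minimum levy:
  Adjusted income: R$832,000 + R$250,500 + R$15,500 = R$1,098,000
  Exemption: 25% × (R$1,098,000 − R$669,000) = R$107,250 ≥ R$106,000, so the exemption is fully phased out
  Base: R$1,098,000 − R$0 = R$1,098,000
  R$1,098,000 × 21% = R$230,580

Excess of parallel minimum levy over standard income tax: R$230,580 − R$11,200 = R$219,380.

R$219,380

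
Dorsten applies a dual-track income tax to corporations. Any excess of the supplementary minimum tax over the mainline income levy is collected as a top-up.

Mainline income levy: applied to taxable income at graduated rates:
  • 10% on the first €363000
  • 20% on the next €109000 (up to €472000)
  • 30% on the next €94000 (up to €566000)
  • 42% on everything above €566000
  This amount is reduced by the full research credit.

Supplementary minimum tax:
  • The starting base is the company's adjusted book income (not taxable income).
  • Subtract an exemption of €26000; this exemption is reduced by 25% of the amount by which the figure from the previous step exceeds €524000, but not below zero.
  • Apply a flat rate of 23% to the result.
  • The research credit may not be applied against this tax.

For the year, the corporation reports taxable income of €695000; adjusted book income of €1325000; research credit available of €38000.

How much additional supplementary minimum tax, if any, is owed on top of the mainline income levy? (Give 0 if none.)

€202270

Supplementary minimum tax:
  Base (adjusted book income): €1325000
  Exemption: 25% × (€1325000 − €524000) = €200250 ≥ €26000, so the exemption is fully phased out
  Base: €1325000 − €0 = €1325000
  €1325000 × 23% = €304750

Mainline income levy:
  €363000 × 10% = €36300
  €109000 × 20% = €21800
  €94000 × 30% = €28200
  €129000 × 42% = €54180
  → €140480
  Less research credit €38000 → €102480

Excess of supplementary minimum tax over mainline income levy: €304750 − €102480 = €202270.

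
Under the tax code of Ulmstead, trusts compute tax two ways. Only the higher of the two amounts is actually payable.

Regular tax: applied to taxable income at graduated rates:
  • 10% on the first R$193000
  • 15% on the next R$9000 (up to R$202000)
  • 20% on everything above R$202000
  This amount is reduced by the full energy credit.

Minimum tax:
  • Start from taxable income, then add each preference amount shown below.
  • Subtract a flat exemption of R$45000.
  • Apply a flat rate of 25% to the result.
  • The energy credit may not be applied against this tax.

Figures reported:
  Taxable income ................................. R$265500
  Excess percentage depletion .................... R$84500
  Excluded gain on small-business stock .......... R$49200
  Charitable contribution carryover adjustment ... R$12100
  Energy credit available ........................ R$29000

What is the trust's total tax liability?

Minimum tax:
  Adjusted income: R$265500 + R$84500 + R$49200 + R$12100 = R$411300
  Less exemption R$45000 → base R$366300
  R$366300 × 25% = R$91575

Regular tax:
  R$193000 × 10% = R$19300
  R$9000 × 15% = R$1350
  R$63500 × 20% = R$12700
  → R$33350
  Less energy credit R$29000 → R$4350

R$91575 > R$4350, so the minimum tax is the binding amount.

R$91575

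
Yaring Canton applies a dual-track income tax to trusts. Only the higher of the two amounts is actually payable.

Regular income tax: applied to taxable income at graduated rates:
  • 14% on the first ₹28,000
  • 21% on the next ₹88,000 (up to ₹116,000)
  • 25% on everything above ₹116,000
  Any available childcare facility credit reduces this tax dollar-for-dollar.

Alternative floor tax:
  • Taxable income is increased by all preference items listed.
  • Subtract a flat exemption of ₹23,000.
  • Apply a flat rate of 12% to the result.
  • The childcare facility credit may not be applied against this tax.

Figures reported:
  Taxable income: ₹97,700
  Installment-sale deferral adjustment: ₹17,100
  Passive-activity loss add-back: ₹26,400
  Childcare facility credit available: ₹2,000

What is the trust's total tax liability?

Regular income tax:
  ₹28,000 × 14% = ₹3,920
  ₹69,700 × 21% = ₹14,637
  → ₹18,557
  Less childcare facility credit ₹2,000 → ₹16,557

Alternative floor tax:
  Adjusted income: ₹97,700 + ₹17,100 + ₹26,400 = ₹141,200
  Less exemption ₹23,000 → base ₹118,200
  ₹118,200 × 12% = ₹14,184

₹16,557 > ₹14,184, so the regular income tax governs.

₹16,557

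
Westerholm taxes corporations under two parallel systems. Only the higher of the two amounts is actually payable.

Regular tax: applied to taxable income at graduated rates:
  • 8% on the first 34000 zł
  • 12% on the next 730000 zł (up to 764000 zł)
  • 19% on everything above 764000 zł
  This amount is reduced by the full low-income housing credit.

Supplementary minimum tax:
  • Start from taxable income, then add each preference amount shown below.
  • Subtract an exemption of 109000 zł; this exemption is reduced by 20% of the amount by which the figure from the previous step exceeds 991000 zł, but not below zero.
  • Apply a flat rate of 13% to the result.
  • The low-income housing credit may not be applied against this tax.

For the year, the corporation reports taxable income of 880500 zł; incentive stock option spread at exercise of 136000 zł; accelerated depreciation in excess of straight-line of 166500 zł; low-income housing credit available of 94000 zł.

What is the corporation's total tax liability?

Supplementary minimum tax:
  Adjusted income: 880500 zł + 136000 zł + 166500 zł = 1183000 zł
  Exemption: 109000 zł − 20% × (1183000 zł − 991000 zł) = 109000 zł − 38400 zł = 70600 zł
  Base: 1183000 zł − 70600 zł = 1112400 zł
  1112400 zł × 13% = 144612 zł

Regular tax:
  34000 zł × 8% = 2720 zł
  730000 zł × 12% = 87600 zł
  116500 zł × 19% = 22135 zł
  → 112455 zł
  Less low-income housing credit 94000 zł → 18455 zł

144612 zł > 18455 zł, so the supplementary minimum tax is the binding amount.

144612 zł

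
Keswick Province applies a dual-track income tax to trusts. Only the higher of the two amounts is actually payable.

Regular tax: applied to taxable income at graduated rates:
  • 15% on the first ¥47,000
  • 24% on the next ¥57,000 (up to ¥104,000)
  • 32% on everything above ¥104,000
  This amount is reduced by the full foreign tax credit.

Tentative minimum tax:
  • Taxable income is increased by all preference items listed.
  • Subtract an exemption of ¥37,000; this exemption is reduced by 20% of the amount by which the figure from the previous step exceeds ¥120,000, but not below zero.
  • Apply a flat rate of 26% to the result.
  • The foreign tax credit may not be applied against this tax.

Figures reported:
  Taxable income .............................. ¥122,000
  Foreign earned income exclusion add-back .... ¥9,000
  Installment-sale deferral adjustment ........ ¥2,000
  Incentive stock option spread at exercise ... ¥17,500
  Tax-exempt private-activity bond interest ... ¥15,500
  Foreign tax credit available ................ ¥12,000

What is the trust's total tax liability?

Tentative minimum tax:
  Adjusted income: ¥122,000 + ¥9,000 + ¥2,000 + ¥17,500 + ¥15,500 = ¥166,000
  Exemption: ¥37,000 − 20% × (¥166,000 − ¥120,000) = ¥37,000 − ¥9,200 = ¥27,800
  Base: ¥166,000 − ¥27,800 = ¥138,200
  ¥138,200 × 26% = ¥35,932

Regular tax:
  ¥47,000 × 15% = ¥7,050
  ¥57,000 × 24% = ¥13,680
  ¥18,000 × 32% = ¥5,760
  → ¥26,490
  Less foreign tax credit ¥12,000 → ¥14,490

¥35,932 > ¥14,490, so the tentative minimum tax is the binding amount.

¥35,932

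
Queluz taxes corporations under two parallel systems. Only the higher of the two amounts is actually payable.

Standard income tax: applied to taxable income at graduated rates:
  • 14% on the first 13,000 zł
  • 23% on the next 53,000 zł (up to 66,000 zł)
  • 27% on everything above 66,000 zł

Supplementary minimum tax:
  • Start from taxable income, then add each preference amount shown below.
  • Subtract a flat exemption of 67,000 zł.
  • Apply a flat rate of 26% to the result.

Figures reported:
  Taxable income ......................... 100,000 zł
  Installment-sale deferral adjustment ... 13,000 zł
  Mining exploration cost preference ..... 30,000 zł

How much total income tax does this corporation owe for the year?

Standard income tax:
  13,000 zł × 14% = 1,820 zł
  53,000 zł × 23% = 12,190 zł
  34,000 zł × 27% = 9,180 zł
  → 23,190 zł

Supplementary minimum tax:
  Adjusted income: 100,000 zł + 13,000 zł + 30,000 zł = 143,000 zł
  Less exemption 67,000 zł → base 76,000 zł
  76,000 zł × 26% = 19,760 zł

23,190 zł > 19,760 zł, so the standard income tax governs.

23,190 zł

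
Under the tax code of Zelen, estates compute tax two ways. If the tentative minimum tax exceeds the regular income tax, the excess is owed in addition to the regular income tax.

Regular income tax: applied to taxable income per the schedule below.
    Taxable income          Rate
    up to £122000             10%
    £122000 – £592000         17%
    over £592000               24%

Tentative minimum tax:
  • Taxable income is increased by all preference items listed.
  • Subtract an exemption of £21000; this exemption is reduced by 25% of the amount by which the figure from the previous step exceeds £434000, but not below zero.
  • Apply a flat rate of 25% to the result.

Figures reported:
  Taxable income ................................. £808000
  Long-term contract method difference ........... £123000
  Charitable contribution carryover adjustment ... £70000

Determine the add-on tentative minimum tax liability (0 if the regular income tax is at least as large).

£106310

Regular income tax:
  £122000 × 10% = £12200
  £470000 × 17% = £79900
  £216000 × 24% = £51840
  → £143940

Tentative minimum tax:
  Adjusted income: £808000 + £123000 + £70000 = £1001000
  Exemption: 25% × (£1001000 − £434000) = £141750 ≥ £21000, so the exemption is fully phased out
  Base: £1001000 − £0 = £1001000
  £1001000 × 25% = £250250

Excess of tentative minimum tax over regular income tax: £250250 − £143940 = £106310.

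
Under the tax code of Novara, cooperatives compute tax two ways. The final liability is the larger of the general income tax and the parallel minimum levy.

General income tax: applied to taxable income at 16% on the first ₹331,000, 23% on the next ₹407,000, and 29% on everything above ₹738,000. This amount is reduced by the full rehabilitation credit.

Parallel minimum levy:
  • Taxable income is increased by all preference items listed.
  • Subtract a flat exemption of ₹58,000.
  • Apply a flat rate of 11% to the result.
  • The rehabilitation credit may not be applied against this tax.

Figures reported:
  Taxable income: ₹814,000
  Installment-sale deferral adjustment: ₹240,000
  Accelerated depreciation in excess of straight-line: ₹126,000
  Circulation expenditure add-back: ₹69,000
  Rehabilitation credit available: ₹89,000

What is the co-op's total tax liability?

₹131,010

Parallel minimum levy:
  Adjusted income: ₹814,000 + ₹240,000 + ₹126,000 + ₹69,000 = ₹1,249,000
  Less exemption ₹58,000 → base ₹1,191,000
  ₹1,191,000 × 11% = ₹131,010

General income tax:
  ₹331,000 × 16% = ₹52,960
  ₹407,000 × 23% = ₹93,610
  ₹76,000 × 29% = ₹22,040
  → ₹168,610
  Less rehabilitation credit ₹89,000 → ₹79,610

₹131,010 > ₹79,610, so the parallel minimum levy is the binding amount.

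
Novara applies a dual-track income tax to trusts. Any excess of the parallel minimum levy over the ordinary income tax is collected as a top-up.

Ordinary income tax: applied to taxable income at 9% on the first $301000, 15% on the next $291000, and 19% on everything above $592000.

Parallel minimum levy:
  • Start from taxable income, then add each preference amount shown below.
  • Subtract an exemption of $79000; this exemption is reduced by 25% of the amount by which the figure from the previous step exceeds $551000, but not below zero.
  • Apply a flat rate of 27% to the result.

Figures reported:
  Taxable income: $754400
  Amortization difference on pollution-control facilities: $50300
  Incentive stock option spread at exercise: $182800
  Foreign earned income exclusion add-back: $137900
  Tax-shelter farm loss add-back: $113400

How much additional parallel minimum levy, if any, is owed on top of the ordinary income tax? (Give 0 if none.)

$232880

Parallel minimum levy:
  Adjusted income: $754400 + $50300 + $182800 + $137900 + $113400 = $1238800
  Exemption: 25% × ($1238800 − $551000) = $171950 ≥ $79000, so the exemption is fully phased out
  Base: $1238800 − $0 = $1238800
  $1238800 × 27% = $334476

Ordinary income tax:
  $301000 × 9% = $27090
  $291000 × 15% = $43650
  $162400 × 19% = $30856
  → $101596

Excess of parallel minimum levy over ordinary income tax: $334476 − $101596 = $232880.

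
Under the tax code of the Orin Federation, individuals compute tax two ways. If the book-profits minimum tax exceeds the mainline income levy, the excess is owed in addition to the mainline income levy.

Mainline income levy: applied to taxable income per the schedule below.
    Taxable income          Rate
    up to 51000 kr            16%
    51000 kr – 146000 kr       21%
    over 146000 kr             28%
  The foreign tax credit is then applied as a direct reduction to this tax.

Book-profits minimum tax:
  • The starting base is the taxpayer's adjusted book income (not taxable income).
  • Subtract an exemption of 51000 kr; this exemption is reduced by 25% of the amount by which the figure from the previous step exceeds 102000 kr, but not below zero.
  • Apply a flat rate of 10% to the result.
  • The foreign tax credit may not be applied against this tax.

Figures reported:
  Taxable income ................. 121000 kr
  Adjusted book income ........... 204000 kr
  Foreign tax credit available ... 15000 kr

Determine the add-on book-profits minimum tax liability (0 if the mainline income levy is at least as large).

9990 kr

Mainline income levy:
  51000 kr × 16% = 8160 kr
  70000 kr × 21% = 14700 kr
  → 22860 kr
  Less foreign tax credit 15000 kr → 7860 kr

Book-profits minimum tax:
  Base (adjusted book income): 204000 kr
  Exemption: 51000 kr − 25% × (204000 kr − 102000 kr) = 51000 kr − 25500 kr = 25500 kr
  Base: 204000 kr − 25500 kr = 178500 kr
  178500 kr × 10% = 17850 kr

Excess of book-profits minimum tax over mainline income levy: 17850 kr − 7860 kr = 9990 kr.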